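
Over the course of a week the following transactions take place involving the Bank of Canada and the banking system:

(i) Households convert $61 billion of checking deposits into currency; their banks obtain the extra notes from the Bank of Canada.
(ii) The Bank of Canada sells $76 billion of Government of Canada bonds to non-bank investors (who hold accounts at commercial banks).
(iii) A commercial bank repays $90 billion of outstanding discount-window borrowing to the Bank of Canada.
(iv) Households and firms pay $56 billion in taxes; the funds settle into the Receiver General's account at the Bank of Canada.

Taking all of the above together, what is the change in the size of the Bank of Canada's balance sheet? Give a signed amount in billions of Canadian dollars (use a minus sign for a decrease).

Currency withdrawal $61 billion: only the composition of liabilities changes → 0.
Asset sale (to non-banks) $76 billion: a Bank of Canada asset is shed → −$76B.
Discount-window repayment $90 billion: a Bank of Canada asset is shed → −$90B.
Government account inflow $56 billion: only the composition of liabilities changes → 0.
Net: 0 − 76 − 90 + 0 = -$166 billion.

-$166 billion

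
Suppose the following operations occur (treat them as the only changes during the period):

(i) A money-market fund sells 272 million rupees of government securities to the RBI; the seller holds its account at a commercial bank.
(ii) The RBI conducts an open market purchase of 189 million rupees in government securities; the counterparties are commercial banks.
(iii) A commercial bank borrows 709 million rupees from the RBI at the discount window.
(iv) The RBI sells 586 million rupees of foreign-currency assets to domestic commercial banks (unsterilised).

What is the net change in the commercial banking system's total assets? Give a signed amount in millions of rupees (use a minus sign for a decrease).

Asset purchase (from non-banks) 272 million rupees: bank balance sheets expand → +272M.
OMO purchase (from banks) 189 million rupees: just an asset swap on bank balance sheets → 0.
Discount-window loan 709 million rupees: bank balance sheets expand → +709M.
FX sale 586 million rupees: just an asset swap on bank balance sheets → 0.
Net: 272 + 0 + 709 + 0 = +981 million.

+981 million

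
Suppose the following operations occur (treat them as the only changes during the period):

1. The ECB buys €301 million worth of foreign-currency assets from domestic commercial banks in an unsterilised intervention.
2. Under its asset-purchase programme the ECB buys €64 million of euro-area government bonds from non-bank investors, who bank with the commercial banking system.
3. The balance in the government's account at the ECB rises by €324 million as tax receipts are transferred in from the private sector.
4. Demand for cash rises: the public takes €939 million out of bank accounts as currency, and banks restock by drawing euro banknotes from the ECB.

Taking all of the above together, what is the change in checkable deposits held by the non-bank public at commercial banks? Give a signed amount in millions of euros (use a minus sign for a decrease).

FX purchase €301 million: the counterparty is a bank, so public deposits are unchanged → 0.
Asset purchase (from non-banks) €64 million: non-bank counterparties' bank balances rise → +€64M.
Government account inflow €324 million: non-bank counterparties' bank balances fall → −€324M.
Currency withdrawal €939 million: non-bank counterparties' bank balances fall → −€939M.
Net: 0 + 64 − 324 − 939 = -€1199 million.

-€1199 million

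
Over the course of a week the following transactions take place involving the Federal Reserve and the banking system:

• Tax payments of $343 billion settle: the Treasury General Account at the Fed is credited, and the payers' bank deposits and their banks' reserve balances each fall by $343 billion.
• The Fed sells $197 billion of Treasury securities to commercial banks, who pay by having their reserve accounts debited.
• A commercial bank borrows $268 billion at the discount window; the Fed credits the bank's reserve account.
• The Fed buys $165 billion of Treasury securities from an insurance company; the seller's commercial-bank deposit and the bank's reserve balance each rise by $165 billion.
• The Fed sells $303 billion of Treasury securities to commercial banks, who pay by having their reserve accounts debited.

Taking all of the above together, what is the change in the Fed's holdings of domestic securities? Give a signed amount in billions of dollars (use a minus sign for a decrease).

Fed balance sheet:
  Assets:      Securities −$335B, Loans to banks +$268B
  Liabilities: Bank reserves −$410B, Government deposits +$343B
So the change in the Fed's holdings of domestic securities is -$335 billion.

-$335 billion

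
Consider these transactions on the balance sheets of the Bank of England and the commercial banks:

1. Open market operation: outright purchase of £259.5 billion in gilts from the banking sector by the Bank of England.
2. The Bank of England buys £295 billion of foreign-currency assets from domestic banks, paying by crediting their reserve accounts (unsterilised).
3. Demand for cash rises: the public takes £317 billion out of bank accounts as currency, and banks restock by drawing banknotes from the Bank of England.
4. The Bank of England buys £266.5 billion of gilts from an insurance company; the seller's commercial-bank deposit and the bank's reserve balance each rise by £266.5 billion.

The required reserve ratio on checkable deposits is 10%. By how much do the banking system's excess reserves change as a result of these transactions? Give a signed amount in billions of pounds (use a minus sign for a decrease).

+£509.05 billion

OMO purchase (from banks) £259.5 billion: reserves +£259.5B, deposits 0.
FX purchase £295 billion: reserves +£295B, deposits 0.
Currency withdrawal £317 billion: reserves −£317B, deposits −£317B.
Asset purchase (from non-banks) £266.5 billion: reserves +£266.5B, deposits +£266.5B.
Totals: Δreserves = +£504B, Δdeposits = −£50.5B.
Δrequired reserves = 10% × −£50.5B = −£5.05B.
Δexcess reserves = Δreserves − Δrequired = +£504B − (−£5.05B) = +£509.05 billion.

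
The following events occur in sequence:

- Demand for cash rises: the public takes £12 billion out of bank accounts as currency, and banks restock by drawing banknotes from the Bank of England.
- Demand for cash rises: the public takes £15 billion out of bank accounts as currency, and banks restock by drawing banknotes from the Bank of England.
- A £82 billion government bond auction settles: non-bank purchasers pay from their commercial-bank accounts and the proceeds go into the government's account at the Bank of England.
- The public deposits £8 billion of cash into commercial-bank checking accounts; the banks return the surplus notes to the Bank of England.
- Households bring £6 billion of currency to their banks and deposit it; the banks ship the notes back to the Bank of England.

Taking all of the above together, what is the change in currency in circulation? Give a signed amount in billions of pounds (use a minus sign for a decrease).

+£13 billion

Bank of England balance sheet:
  Assets:      no change
  Liabilities: Bank reserves −£95B, Currency in circulation +£13B, Government deposits +£82B
Commercial banking system:
  Assets:      Reserves at CB −£95B
  Liabilities: Checkable deposits −£95B
So the change in currency in circulation is +£13 billion.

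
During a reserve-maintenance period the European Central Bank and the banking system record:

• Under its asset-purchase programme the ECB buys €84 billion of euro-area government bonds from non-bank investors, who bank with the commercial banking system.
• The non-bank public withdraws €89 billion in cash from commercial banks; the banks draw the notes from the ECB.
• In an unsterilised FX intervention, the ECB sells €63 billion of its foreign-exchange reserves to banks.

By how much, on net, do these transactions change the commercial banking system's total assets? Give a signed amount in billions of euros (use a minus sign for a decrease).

-€5 billion

Asset purchase (from non-banks) €84 billion: bank balance sheets expand → +€84B.
Currency withdrawal €89 billion: bank balance sheets shrink → −€89B.
FX sale €63 billion: just an asset swap on bank balance sheets → 0.
Net: 84 − 89 + 0 = -€5 billion.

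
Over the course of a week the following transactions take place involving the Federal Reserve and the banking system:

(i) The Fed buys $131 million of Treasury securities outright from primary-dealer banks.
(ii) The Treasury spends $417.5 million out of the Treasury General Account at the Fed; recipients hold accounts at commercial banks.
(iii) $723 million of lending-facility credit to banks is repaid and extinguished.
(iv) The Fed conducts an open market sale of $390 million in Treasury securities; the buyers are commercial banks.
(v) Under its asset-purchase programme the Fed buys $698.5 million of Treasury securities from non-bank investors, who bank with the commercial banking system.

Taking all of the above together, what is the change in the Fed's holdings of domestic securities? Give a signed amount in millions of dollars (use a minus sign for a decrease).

+$439.5 million

OMO purchase (from banks) $131 million: securities added to the Fed's portfolio → +$131M.
Government spending $417.5 million: the Fed's securities portfolio is untouched → 0.
Discount-window repayment $723 million: the Fed's securities portfolio is untouched → 0.
OMO sale (to banks) $390 million: securities removed from the Fed's portfolio → −$390M.
Asset purchase (from non-banks) $698.5 million: securities added to the Fed's portfolio → +$698.5M.
Net: 131 + 0 + 0 − 390 + 698.5 = +$439.5 million.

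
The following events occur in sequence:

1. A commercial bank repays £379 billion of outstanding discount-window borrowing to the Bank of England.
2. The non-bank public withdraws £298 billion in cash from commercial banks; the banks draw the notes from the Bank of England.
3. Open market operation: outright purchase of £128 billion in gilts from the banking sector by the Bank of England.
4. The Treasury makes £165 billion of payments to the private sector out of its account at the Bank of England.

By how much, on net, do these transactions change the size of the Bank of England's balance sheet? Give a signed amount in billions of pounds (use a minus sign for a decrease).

Discount-window repayment £379 billion: a Bank of England asset is shed → −£379B.
Currency withdrawal £298 billion: only the composition of liabilities changes → 0.
OMO purchase (from banks) £128 billion: a Bank of England asset is acquired → +£128B.
Government spending £165 billion: only the composition of liabilities changes → 0.
Net: −379 + 0 + 128 + 0 = -£251 billion.

-£251 billion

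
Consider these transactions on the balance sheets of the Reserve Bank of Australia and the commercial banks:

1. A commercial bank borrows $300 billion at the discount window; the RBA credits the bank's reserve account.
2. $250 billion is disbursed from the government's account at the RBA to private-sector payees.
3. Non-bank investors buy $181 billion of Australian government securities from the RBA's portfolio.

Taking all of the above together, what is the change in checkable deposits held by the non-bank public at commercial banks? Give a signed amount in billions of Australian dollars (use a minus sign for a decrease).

+$69 billion

RBA balance sheet:
  Assets:      Securities −$181B, Loans to banks +$300B
  Liabilities: Bank reserves +$369B, Government deposits −$250B
Commercial banking system:
  Assets:      Reserves at CB +$369B
  Liabilities: Checkable deposits +$69B, Borrowings from CB +$300B
So the change in checkable deposits held by the non-bank public at commercial banks is +$69 billion.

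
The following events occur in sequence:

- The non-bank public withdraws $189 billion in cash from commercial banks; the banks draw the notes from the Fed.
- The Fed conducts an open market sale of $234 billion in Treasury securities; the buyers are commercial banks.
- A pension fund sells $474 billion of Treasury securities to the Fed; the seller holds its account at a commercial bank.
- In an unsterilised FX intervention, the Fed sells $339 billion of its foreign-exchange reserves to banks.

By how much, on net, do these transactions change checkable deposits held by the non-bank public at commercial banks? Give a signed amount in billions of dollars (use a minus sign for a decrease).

+$285 billion

Fed balance sheet:
  Assets:      Securities +$240B, Foreign assets −$339B
  Liabilities: Bank reserves −$288B, Currency in circulation +$189B
Commercial banking system:
  Assets:      Reserves at CB −$288B, Securities +$234B, Foreign assets +$339B
  Liabilities: Checkable deposits +$285B
So the change in checkable deposits held by the non-bank public at commercial banks is +$285 billion.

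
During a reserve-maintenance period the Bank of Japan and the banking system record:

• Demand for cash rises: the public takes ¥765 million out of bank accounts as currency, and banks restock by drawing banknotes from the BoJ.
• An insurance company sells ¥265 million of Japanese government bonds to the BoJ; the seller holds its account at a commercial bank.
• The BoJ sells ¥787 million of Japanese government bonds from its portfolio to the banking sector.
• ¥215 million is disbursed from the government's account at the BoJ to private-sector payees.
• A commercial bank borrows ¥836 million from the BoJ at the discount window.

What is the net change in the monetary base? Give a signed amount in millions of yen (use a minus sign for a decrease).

BoJ balance sheet:
  Assets:      Securities −¥522M, Loans to banks +¥836M
  Liabilities: Bank reserves −¥236M, Currency in circulation +¥765M, Government deposits −¥215M
Monetary base = currency + reserves: +¥765M + (−¥236M) = +¥529 million.

+¥529 million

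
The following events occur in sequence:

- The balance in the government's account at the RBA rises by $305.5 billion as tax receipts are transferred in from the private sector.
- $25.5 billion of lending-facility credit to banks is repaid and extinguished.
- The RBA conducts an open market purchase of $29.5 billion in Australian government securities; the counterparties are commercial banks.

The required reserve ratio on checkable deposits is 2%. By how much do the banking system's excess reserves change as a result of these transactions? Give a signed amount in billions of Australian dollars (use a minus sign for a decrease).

-$295.39 billion

Government account inflow $305.5 billion: reserves −$305.5B, deposits −$305.5B.
Discount-window repayment $25.5 billion: reserves −$25.5B, deposits 0.
OMO purchase (from banks) $29.5 billion: reserves +$29.5B, deposits 0.
Totals: Δreserves = −$301.5B, Δdeposits = −$305.5B.
Δrequired reserves = 2% × −$305.5B = −$6.11B.
Δexcess reserves = Δreserves − Δrequired = −$301.5B − (−$6.11B) = -$295.39 billion.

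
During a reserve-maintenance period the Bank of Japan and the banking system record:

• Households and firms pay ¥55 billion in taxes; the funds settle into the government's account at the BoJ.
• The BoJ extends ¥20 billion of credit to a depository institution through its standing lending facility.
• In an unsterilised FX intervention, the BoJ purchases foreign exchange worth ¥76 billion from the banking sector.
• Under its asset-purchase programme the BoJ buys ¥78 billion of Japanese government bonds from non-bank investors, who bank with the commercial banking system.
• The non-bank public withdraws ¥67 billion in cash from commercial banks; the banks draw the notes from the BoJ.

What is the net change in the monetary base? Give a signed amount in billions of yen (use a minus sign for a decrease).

Government account inflow ¥55 billion: reserves shift to a non-base liability → −¥55B.
Discount-window loan ¥20 billion: BoJ balance sheet expands → +¥20B.
FX purchase ¥76 billion: BoJ balance sheet expands → +¥76B.
Asset purchase (from non-banks) ¥78 billion: BoJ balance sheet expands → +¥78B.
Currency withdrawal ¥67 billion: just a shift between currency and reserves — both are base money → 0.
Net: −55 + 20 + 76 + 78 + 0 = +¥119 billion.

+¥119 billion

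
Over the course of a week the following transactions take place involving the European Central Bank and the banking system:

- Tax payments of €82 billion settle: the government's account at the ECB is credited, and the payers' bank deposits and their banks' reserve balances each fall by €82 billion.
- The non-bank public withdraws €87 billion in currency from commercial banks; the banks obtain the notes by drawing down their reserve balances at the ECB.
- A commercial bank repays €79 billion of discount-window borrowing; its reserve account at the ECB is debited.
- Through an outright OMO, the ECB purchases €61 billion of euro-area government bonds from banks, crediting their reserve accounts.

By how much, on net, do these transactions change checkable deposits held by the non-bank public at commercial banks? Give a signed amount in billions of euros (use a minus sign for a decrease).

-€169 billion

Government account inflow €82 billion: non-bank counterparties' bank balances fall → −€82B.
Currency withdrawal €87 billion: non-bank counterparties' bank balances fall → −€87B.
Discount-window repayment €79 billion: the counterparty is a bank, so public deposits are unchanged → 0.
OMO purchase (from banks) €61 billion: the counterparty is a bank, so public deposits are unchanged → 0.
Net: −82 − 87 + 0 + 0 = -€169 billion.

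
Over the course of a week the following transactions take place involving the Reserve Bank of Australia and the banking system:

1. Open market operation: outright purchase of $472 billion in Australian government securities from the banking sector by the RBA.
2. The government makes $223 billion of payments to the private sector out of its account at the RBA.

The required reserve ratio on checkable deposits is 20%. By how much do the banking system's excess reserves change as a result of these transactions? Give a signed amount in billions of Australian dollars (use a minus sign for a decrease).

OMO purchase (from banks) $472 billion: reserves +$472B, deposits 0.
Government spending $223 billion: reserves +$223B, deposits +$223B.
Totals: Δreserves = +$695B, Δdeposits = +$223B.
Δrequired reserves = 20% × +$223B = +$44.6B.
Δexcess reserves = Δreserves − Δrequired = +$695B − (+$44.6B) = +$650.4 billion.

+$650.4 billion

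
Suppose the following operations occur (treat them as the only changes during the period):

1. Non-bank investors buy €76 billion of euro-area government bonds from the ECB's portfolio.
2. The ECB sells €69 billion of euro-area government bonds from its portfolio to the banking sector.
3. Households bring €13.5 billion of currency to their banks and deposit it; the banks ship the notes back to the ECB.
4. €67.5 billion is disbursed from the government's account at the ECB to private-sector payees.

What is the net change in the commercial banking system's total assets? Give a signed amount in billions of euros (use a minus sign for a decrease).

Asset sale (to non-banks) €76 billion: bank balance sheets shrink → −€76B.
OMO sale (to banks) €69 billion: just an asset swap on bank balance sheets → 0.
Currency deposit €13.5 billion: bank balance sheets expand → +€13.5B.
Government spending €67.5 billion: bank balance sheets expand → +€67.5B.
Net: −76 + 0 + 13.5 + 67.5 = +€5 billion.

+€5 billion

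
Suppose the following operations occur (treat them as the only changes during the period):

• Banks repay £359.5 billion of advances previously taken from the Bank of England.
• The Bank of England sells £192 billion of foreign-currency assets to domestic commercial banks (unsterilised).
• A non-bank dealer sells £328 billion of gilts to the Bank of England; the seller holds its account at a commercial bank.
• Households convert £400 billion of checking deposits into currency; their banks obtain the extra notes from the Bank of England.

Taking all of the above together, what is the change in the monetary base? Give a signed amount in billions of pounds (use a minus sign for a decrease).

Discount-window repayment £359.5 billion: Bank of England balance sheet contracts → −£359.5B.
FX sale £192 billion: Bank of England balance sheet contracts → −£192B.
Asset purchase (from non-banks) £328 billion: Bank of England balance sheet expands → +£328B.
Currency withdrawal £400 billion: just a shift between currency and reserves — both are base money → 0.
Net: −359.5 − 192 + 328 + 0 = -£223.5 billion.

-£223.5 billion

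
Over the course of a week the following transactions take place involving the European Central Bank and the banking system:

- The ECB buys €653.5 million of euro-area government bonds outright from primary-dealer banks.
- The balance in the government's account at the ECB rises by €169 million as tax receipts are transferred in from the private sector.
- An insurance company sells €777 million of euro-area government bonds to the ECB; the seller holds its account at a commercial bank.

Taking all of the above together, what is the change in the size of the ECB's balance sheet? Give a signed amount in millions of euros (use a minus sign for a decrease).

+€1430.5 million

ECB balance sheet:
  Assets:      Securities +€1430.5M
  Liabilities: Bank reserves +€1261.5M, Government deposits +€169M
Change in total ECB assets = +€1430.5 million.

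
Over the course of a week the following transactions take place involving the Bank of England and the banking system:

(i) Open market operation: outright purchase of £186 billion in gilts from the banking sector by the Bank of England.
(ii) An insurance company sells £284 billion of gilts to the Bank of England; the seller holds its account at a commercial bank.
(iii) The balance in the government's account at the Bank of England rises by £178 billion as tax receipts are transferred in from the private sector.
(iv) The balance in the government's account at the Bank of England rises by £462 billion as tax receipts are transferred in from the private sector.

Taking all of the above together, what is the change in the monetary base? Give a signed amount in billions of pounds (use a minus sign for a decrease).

-£170 billion

OMO purchase (from banks) £186 billion: Bank of England balance sheet expands → +£186B.
Asset purchase (from non-banks) £284 billion: Bank of England balance sheet expands → +£284B.
Government account inflow £178 billion: reserves shift to a non-base liability → −£178B.
Government account inflow £462 billion: reserves shift to a non-base liability → −£462B.
Net: 186 + 284 − 178 − 462 = -£170 billion.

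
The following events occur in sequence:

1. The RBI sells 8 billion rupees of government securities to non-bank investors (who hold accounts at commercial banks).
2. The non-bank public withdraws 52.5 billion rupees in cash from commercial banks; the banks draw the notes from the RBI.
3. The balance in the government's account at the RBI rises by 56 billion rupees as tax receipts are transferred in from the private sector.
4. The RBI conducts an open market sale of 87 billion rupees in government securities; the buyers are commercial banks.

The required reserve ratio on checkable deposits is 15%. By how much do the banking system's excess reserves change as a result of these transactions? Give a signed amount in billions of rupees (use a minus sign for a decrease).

Asset sale (to non-banks) 8 billion rupees: reserves −8B, deposits −8B.
Currency withdrawal 52.5 billion rupees: reserves −52.5B, deposits −52.5B.
Government account inflow 56 billion rupees: reserves −56B, deposits −56B.
OMO sale (to banks) 87 billion rupees: reserves −87B, deposits 0.
Totals: Δreserves = −203.5B, Δdeposits = −116.5B.
Δrequired reserves = 15% × −116.5B = −17.475B.
Δexcess reserves = Δreserves − Δrequired = −203.5B − (−17.475B) = -186.025 billion.

-186.025 billion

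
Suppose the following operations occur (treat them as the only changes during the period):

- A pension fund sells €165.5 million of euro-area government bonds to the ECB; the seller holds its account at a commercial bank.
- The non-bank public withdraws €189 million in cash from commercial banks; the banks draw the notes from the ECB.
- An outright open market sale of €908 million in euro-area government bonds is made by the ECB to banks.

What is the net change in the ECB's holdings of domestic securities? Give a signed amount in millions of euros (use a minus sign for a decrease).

ECB balance sheet:
  Assets:      Securities −€742.5M
  Liabilities: Bank reserves −€931.5M, Currency in circulation +€189M
So the change in the ECB's holdings of domestic securities is -€742.5 million.

-€742.5 million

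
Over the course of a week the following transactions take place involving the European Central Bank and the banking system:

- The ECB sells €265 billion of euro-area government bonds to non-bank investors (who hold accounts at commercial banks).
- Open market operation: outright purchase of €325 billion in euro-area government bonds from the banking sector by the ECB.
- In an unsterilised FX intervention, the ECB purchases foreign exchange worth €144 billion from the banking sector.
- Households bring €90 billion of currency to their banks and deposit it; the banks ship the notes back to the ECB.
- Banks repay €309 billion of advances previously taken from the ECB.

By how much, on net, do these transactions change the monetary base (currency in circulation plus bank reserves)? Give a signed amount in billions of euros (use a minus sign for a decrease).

-€105 billion

Asset sale (to non-banks) €265 billion: ECB balance sheet contracts → −€265B.
OMO purchase (from banks) €325 billion: ECB balance sheet expands → +€325B.
FX purchase €144 billion: ECB balance sheet expands → +€144B.
Currency deposit €90 billion: just a shift between currency and reserves — both are base money → 0.
Discount-window repayment €309 billion: ECB balance sheet contracts → −€309B.
Net: −265 + 325 + 144 + 0 − 309 = -€105 billion.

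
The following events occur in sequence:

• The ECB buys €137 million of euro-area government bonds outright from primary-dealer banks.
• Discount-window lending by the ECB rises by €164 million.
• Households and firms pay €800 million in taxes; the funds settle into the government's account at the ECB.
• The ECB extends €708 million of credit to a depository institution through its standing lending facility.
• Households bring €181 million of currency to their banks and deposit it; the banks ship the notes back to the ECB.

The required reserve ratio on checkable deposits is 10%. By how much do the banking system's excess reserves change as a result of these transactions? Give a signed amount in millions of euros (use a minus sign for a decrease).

+€451.9 million

OMO purchase (from banks) €137 million: reserves +€137M, deposits 0.
Discount-window loan €164 million: reserves +€164M, deposits 0.
Government account inflow €800 million: reserves −€800M, deposits −€800M.
Discount-window loan €708 million: reserves +€708M, deposits 0.
Currency deposit €181 million: reserves +€181M, deposits +€181M.
Totals: Δreserves = +€390M, Δdeposits = −€619M.
Δrequired reserves = 10% × −€619M = −€61.9M.
Δexcess reserves = Δreserves − Δrequired = +€390M − (−€61.9M) = +€451.9 million.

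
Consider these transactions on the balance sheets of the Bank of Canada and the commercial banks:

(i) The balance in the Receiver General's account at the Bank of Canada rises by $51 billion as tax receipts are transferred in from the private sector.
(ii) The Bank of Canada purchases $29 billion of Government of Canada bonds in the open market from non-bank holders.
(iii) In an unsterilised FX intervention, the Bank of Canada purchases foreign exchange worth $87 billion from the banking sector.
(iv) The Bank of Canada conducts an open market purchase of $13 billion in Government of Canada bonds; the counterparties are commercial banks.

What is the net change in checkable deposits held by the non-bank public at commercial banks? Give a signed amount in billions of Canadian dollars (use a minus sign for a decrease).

-$22 billion

Government account inflow $51 billion: non-bank counterparties' bank balances fall → −$51B.
Asset purchase (from non-banks) $29 billion: non-bank counterparties' bank balances rise → +$29B.
FX purchase $87 billion: the counterparty is a bank, so public deposits are unchanged → 0.
OMO purchase (from banks) $13 billion: the counterparty is a bank, so public deposits are unchanged → 0.
Net: −51 + 29 + 0 + 0 = -$22 billion.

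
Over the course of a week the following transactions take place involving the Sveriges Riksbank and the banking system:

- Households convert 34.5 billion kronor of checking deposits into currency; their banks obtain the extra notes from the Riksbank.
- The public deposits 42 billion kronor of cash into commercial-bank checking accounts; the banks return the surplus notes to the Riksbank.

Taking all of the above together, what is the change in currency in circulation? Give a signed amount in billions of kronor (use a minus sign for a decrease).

-7.5 billion

Currency withdrawal 34.5 billion kronor: notes leave the central bank → +34.5B.
Currency deposit 42 billion kronor: notes return to the central bank → −42B.
Net: 34.5 − 42 = -7.5 billion.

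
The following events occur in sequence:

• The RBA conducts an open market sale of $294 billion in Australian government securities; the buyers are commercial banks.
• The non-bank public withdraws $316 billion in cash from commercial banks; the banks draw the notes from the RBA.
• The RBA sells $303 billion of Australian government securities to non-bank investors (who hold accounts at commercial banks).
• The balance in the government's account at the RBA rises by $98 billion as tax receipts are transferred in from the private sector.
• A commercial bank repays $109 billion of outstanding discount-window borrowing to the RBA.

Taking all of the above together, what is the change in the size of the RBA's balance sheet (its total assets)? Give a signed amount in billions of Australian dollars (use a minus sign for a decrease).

RBA balance sheet:
  Assets:      Securities −$597B, Loans to banks −$109B
  Liabilities: Bank reserves −$1120B, Currency in circulation +$316B, Government deposits +$98B
Commercial banking system:
  Assets:      Reserves at CB −$1120B, Securities +$294B
  Liabilities: Checkable deposits −$717B, Borrowings from CB −$109B
Change in total RBA assets = -$706 billion.

-$706 billion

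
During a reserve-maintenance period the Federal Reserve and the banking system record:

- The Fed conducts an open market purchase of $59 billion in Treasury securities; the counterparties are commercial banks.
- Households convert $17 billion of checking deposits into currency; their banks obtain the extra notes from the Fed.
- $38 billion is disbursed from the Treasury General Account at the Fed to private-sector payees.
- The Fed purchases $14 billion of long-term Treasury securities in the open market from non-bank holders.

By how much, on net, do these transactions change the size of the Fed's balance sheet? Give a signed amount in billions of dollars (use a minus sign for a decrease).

OMO purchase (from banks) $59 billion: a Fed asset is acquired → +$59B.
Currency withdrawal $17 billion: only the composition of liabilities changes → 0.
Government spending $38 billion: only the composition of liabilities changes → 0.
Asset purchase (from non-banks) $14 billion: a Fed asset is acquired → +$14B.
Net: 59 + 0 + 0 + 14 = +$73 billion.

+$73 billion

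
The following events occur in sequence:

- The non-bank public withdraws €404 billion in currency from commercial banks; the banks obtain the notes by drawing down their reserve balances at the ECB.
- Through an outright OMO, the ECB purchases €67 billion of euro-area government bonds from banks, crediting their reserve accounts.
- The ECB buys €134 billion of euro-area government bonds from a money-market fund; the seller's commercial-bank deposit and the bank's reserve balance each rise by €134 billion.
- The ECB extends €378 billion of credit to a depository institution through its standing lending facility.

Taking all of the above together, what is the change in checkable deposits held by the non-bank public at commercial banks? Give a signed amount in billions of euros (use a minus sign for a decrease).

-€270 billion

Currency withdrawal €404 billion: non-bank counterparties' bank balances fall → −€404B.
OMO purchase (from banks) €67 billion: the counterparty is a bank, so public deposits are unchanged → 0.
Asset purchase (from non-banks) €134 billion: non-bank counterparties' bank balances rise → +€134B.
Discount-window loan €378 billion: the counterparty is a bank, so public deposits are unchanged → 0.
Net: −404 + 0 + 134 + 0 = -€270 billion.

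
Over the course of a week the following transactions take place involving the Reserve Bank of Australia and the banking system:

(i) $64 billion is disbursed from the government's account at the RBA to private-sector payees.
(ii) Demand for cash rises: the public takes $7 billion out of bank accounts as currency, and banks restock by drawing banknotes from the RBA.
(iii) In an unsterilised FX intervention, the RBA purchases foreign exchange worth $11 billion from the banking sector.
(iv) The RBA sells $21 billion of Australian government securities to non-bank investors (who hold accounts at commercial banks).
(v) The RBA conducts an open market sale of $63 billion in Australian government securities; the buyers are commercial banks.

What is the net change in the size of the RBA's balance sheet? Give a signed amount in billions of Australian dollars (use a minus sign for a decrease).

-$73 billion

RBA balance sheet:
  Assets:      Securities −$84B, Foreign assets +$11B
  Liabilities: Bank reserves −$16B, Currency in circulation +$7B, Government deposits −$64B
Commercial banking system:
  Assets:      Reserves at CB −$16B, Securities +$63B, Foreign assets −$11B
  Liabilities: Checkable deposits +$36B
Change in total RBA assets = -$73 billion.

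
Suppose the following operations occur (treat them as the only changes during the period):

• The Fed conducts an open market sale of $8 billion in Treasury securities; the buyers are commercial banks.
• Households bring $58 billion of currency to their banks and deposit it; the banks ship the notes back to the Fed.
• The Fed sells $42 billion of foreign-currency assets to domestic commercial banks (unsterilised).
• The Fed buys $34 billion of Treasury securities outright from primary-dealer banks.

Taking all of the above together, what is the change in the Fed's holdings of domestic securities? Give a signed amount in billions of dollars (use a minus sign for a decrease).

+$26 billion

OMO sale (to banks) $8 billion: securities removed from the Fed's portfolio → −$8B.
Currency deposit $58 billion: the Fed's securities portfolio is untouched → 0.
FX sale $42 billion: the Fed's securities portfolio is untouched → 0.
OMO purchase (from banks) $34 billion: securities added to the Fed's portfolio → +$34B.
Net: −8 + 0 + 0 + 34 = +$26 billion.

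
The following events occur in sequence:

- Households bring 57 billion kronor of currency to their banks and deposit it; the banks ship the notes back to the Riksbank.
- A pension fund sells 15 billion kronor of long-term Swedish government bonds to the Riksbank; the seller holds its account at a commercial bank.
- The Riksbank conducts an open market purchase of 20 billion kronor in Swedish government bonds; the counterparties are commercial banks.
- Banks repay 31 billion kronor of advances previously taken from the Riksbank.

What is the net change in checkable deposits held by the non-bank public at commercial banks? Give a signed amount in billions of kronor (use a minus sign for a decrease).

Currency deposit 57 billion kronor: non-bank counterparties' bank balances rise → +57B.
Asset purchase (from non-banks) 15 billion kronor: non-bank counterparties' bank balances rise → +15B.
OMO purchase (from banks) 20 billion kronor: the counterparty is a bank, so public deposits are unchanged → 0.
Discount-window repayment 31 billion kronor: the counterparty is a bank, so public deposits are unchanged → 0.
Net: 57 + 15 + 0 + 0 = +72 billion.

+72 billion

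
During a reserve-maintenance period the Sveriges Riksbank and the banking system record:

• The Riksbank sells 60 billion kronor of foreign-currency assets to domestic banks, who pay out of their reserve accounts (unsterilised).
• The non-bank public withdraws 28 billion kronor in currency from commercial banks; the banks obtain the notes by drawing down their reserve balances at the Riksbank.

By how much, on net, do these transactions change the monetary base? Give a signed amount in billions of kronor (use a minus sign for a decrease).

-60 billion

FX sale 60 billion kronor: Riksbank balance sheet contracts → −60B.
Currency withdrawal 28 billion kronor: just a shift between currency and reserves — both are base money → 0.
Net: −60 + 0 = -60 billion.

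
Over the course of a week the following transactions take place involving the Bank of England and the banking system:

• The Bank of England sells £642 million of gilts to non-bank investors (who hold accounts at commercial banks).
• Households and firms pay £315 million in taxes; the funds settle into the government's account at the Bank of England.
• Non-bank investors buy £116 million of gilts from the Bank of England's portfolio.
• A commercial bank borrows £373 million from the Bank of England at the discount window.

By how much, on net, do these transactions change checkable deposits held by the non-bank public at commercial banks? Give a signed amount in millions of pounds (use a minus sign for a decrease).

-£1073 million

Bank of England balance sheet:
  Assets:      Securities −£758M, Loans to banks +£373M
  Liabilities: Bank reserves −£700M, Government deposits +£315M
Commercial banking system:
  Assets:      Reserves at CB −£700M
  Liabilities: Checkable deposits −£1073M, Borrowings from CB +£373M
So the change in checkable deposits held by the non-bank public at commercial banks is -£1073 million.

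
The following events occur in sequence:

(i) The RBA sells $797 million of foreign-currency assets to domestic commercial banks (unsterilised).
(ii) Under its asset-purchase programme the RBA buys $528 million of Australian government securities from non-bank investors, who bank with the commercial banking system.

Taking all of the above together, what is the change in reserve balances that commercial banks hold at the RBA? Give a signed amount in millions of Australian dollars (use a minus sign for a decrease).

RBA balance sheet:
  Assets:      Securities +$528M, Foreign assets −$797M
  Liabilities: Bank reserves −$269M
So the change in reserve balances that commercial banks hold at the RBA is -$269 million.

-$269 million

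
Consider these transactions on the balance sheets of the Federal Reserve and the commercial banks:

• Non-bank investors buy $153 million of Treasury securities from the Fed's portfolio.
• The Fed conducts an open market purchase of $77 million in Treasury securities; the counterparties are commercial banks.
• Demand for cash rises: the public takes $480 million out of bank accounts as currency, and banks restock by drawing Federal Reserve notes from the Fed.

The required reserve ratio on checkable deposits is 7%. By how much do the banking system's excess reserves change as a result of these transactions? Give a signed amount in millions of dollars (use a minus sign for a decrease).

Asset sale (to non-banks) $153 million: reserves −$153M, deposits −$153M.
OMO purchase (from banks) $77 million: reserves +$77M, deposits 0.
Currency withdrawal $480 million: reserves −$480M, deposits −$480M.
Totals: Δreserves = −$556M, Δdeposits = −$633M.
Δrequired reserves = 7% × −$633M = −$44.31M.
Δexcess reserves = Δreserves − Δrequired = −$556M − (−$44.31M) = -$511.69 million.

-$511.69 million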